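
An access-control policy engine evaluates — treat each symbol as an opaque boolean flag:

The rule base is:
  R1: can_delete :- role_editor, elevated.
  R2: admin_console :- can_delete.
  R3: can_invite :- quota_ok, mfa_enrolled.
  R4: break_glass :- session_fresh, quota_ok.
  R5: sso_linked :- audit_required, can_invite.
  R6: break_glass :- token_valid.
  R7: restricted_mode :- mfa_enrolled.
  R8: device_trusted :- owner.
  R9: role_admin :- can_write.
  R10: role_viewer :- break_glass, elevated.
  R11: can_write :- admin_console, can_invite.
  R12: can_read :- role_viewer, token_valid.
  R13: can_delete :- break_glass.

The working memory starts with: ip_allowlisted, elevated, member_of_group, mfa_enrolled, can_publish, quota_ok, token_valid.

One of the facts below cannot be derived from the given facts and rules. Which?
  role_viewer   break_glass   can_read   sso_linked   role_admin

sso_linked

Round 1: R3 [can_invite :- quota_ok, mfa_enrolled.]; R6 [break_glass :- token_valid.]; R7 [restricted_mode :- mfa_enrolled.]. Adds can_invite, break_glass, restricted_mode.
Round 2: R10 [role_viewer :- break_glass, elevated.]; R13 [can_delete :- break_glass.]. Adds role_viewer, can_delete.
Round 3: R2 [admin_console :- can_delete.]; R12 [can_read :- role_viewer, token_valid.]. Adds admin_console, can_read.
Round 4: R11 [can_write :- admin_console, can_invite.]. Adds can_write.
Round 5: R9 [role_admin :- can_write.]. Adds role_admin.
Derived: break_glass (round 1), can_read (round 3), role_admin (round 5), role_viewer (round 2). sso_linked never appears in any round.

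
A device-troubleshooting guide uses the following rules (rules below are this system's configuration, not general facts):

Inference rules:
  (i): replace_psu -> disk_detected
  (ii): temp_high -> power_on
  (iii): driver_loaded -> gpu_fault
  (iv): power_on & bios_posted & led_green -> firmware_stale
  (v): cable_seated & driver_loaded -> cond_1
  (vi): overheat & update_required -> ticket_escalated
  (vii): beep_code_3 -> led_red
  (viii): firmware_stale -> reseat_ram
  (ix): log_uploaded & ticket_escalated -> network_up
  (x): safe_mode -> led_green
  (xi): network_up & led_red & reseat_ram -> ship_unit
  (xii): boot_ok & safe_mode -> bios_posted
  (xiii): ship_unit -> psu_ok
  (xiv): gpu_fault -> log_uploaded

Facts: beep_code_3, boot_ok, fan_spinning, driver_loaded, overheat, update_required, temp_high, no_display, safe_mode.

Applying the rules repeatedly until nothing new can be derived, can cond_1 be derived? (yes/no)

no

Round 1: (ii) [temp_high -> power_on]; (iii) [driver_loaded -> gpu_fault]; (vi) [overheat & update_required -> ticket_escalated]; (vii) [beep_code_3 -> led_red]; (x) [safe_mode -> led_green]; (xii) [boot_ok & safe_mode -> bios_posted]. New: power_on, gpu_fault, ticket_escalated, led_red, led_green, bios_posted.
Round 2: (iv) [power_on & bios_posted & led_green -> firmware_stale]; (xiv) [gpu_fault -> log_uploaded]. New: firmware_stale, log_uploaded.
Round 3: (viii) [firmware_stale -> reseat_ram]; (ix) [log_uploaded & ticket_escalated -> network_up]. New: reseat_ram, network_up.
Round 4: (xi) [network_up & led_red & reseat_ram -> ship_unit]. New: ship_unit.
Round 5: (xiii) [ship_unit -> psu_ok]. New: psu_ok.
Fixed point reached. cond_1 is concluded only by (v); (v) needs cable_seated (never derived).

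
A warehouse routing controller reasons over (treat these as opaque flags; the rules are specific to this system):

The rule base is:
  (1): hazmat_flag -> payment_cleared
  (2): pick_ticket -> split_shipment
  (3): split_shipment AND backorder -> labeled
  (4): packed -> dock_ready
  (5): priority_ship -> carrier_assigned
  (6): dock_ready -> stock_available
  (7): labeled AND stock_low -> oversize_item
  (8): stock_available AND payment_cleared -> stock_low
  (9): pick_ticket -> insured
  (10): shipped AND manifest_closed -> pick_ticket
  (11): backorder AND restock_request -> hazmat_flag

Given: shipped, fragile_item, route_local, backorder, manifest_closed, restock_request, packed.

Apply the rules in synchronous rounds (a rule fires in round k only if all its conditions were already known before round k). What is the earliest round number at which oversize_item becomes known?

4

[1] (4) [packed -> dock_ready]; (10) [shipped AND manifest_closed -> pick_ticket]; (11) [backorder AND restock_request -> hazmat_flag]. ⇒ new: dock_ready, pick_ticket, hazmat_flag.
[2] (1) [hazmat_flag -> payment_cleared]; (2) [pick_ticket -> split_shipment]; (6) [dock_ready -> stock_available]; (9) [pick_ticket -> insured]. ⇒ new: payment_cleared, split_shipment, stock_available, insured.
[3] (3) [split_shipment AND backorder -> labeled]; (8) [stock_available AND payment_cleared -> stock_low]. ⇒ new: labeled, stock_low.
[4] (7) [labeled AND stock_low -> oversize_item]. ⇒ new: oversize_item.
oversize_item first appears in round 4.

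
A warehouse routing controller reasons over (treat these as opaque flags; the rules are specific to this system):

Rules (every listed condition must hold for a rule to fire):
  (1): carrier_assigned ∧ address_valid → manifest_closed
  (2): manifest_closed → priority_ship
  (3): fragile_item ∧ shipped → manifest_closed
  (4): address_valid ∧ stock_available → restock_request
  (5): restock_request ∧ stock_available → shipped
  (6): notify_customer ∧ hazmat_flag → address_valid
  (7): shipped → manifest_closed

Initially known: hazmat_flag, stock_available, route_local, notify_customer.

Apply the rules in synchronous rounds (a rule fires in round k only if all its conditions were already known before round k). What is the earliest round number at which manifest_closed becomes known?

Round 1 fires (6), giving address_valid.
Round 2 fires (4), giving restock_request.
Round 3 fires (5), giving shipped.
Round 4 fires (7), giving manifest_closed.
manifest_closed first appears in round 4.

4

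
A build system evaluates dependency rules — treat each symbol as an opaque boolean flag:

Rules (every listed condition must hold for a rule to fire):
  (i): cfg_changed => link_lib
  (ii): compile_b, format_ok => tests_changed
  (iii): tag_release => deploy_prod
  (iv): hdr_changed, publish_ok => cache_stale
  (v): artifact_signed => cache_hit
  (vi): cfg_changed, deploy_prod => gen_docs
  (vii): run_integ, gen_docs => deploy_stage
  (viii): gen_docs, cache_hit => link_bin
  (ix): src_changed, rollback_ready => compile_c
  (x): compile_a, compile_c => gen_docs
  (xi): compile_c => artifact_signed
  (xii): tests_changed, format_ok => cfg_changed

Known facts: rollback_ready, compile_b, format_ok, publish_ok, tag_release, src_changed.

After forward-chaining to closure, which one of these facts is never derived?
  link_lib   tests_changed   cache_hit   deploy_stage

Round 1: (ii) [compile_b, format_ok => tests_changed]; (iii) [tag_release => deploy_prod]; (ix) [src_changed, rollback_ready => compile_c]. New: tests_changed, deploy_prod, compile_c.
Round 2: (xi) [compile_c => artifact_signed]; (xii) [tests_changed, format_ok => cfg_changed]. New: artifact_signed, cfg_changed.
Round 3: (i) [cfg_changed => link_lib]; (v) [artifact_signed => cache_hit]; (vi) [cfg_changed, deploy_prod => gen_docs]. New: link_lib, cache_hit, gen_docs.
Round 4: (viii) [gen_docs, cache_hit => link_bin]. New: link_bin.
Derived: cache_hit (round 3), link_lib (round 3), tests_changed (round 1). deploy_stage never appears in any round.

deploy_stage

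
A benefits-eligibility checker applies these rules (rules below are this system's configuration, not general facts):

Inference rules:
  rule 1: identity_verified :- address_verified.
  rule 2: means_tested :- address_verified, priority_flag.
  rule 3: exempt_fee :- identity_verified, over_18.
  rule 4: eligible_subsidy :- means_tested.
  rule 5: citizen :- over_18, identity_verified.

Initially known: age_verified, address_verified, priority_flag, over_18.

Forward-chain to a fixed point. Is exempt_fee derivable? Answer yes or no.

yes

Round 1: rule 1 [identity_verified :- address_verified.]; rule 2 [means_tested :- address_verified, priority_flag.]. Adds identity_verified, means_tested.
Round 2: rule 3 [exempt_fee :- identity_verified, over_18.]; rule 4 [eligible_subsidy :- means_tested.]; rule 5 [citizen :- over_18, identity_verified.]. Adds exempt_fee, eligible_subsidy, citizen.
exempt_fee appears in round 2, so it is derivable.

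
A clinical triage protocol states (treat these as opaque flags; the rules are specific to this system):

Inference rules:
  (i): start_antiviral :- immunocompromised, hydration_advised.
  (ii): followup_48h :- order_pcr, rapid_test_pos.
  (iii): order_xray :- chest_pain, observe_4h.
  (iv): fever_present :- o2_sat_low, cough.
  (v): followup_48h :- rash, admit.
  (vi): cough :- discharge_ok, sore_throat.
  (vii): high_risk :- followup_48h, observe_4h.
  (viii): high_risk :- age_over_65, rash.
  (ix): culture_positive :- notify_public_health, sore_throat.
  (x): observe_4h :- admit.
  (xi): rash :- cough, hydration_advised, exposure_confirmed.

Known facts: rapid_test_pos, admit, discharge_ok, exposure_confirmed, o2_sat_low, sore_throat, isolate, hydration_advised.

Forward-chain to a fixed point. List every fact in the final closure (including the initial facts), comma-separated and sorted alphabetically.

admit, cough, discharge_ok, exposure_confirmed, fever_present, followup_48h, high_risk, hydration_advised, isolate, o2_sat_low, observe_4h, rapid_test_pos, rash, sore_throat

[1] (vi) [cough :- discharge_ok, sore_throat.]; (x) [observe_4h :- admit.]. ⇒ new: cough, observe_4h.
[2] (iv) [fever_present :- o2_sat_low, cough.]; (xi) [rash :- cough, hydration_advised, exposure_confirmed.]. ⇒ new: fever_present, rash.
[3] (v) [followup_48h :- rash, admit.]. ⇒ new: followup_48h.
[4] (vii) [high_risk :- followup_48h, observe_4h.]. ⇒ new: high_risk.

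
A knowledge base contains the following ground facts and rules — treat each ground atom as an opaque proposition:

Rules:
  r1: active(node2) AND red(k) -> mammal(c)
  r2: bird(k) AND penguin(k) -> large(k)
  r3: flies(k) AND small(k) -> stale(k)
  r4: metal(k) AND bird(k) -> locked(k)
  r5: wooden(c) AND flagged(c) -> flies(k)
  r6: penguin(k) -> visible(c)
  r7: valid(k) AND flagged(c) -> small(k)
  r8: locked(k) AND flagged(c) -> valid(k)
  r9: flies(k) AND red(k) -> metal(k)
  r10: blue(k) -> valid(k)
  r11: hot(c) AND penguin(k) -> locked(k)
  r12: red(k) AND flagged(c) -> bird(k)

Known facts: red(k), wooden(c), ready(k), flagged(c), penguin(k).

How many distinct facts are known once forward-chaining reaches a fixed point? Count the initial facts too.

14

[1] r5 [wooden(c) AND flagged(c) -> flies(k)]; r6 [penguin(k) -> visible(c)]; r12 [red(k) AND flagged(c) -> bird(k)]. ⇒ new: flies(k), visible(c), bird(k).
[2] r2 [bird(k) AND penguin(k) -> large(k)]; r9 [flies(k) AND red(k) -> metal(k)]. ⇒ new: large(k), metal(k).
[3] r4 [metal(k) AND bird(k) -> locked(k)]. ⇒ new: locked(k).
[4] r8 [locked(k) AND flagged(c) -> valid(k)]. ⇒ new: valid(k).
[5] r7 [valid(k) AND flagged(c) -> small(k)]. ⇒ new: small(k).
[6] r3 [flies(k) AND small(k) -> stale(k)]. ⇒ new: stale(k).
Closure: {bird(k), flagged(c), flies(k), large(k), locked(k), metal(k), penguin(k), ready(k), red(k), small(k), stale(k), valid(k), visible(c), wooden(c)} — 14 facts.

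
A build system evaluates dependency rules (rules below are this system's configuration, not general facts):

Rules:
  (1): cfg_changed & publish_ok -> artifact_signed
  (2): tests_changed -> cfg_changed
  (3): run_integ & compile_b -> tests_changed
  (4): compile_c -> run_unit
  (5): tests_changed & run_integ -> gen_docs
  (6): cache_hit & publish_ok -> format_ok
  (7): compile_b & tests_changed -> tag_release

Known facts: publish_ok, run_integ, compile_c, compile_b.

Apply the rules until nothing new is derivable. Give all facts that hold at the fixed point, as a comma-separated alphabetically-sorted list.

artifact_signed, cfg_changed, compile_b, compile_c, gen_docs, publish_ok, run_integ, run_unit, tag_release, tests_changed

Round 1 — (3), (4), derive tests_changed, run_unit.
Round 2 — (2), (5), (7), derive cfg_changed, gen_docs, tag_release.
Round 3 — (1), derive artifact_signed.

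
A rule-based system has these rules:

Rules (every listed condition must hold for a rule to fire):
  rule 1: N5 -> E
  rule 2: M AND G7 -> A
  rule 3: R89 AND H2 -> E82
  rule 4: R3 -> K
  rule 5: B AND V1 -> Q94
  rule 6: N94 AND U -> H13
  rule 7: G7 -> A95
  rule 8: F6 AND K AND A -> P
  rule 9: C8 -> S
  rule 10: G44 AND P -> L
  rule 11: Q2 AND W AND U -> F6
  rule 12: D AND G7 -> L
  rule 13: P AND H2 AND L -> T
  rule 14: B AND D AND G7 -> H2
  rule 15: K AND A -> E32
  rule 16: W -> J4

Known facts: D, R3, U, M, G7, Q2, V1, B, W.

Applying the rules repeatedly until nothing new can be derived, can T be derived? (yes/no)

Round 1 fires rule 2, rule 4, rule 5, rule 7, rule 11, rule 12, rule 14, rule 16, giving A, K, Q94, A95, F6, L, H2, J4.
Round 2 fires rule 8, rule 15, giving P, E32.
Round 3 fires rule 13, giving T.
T appears in round 3, so it is derivable.

yes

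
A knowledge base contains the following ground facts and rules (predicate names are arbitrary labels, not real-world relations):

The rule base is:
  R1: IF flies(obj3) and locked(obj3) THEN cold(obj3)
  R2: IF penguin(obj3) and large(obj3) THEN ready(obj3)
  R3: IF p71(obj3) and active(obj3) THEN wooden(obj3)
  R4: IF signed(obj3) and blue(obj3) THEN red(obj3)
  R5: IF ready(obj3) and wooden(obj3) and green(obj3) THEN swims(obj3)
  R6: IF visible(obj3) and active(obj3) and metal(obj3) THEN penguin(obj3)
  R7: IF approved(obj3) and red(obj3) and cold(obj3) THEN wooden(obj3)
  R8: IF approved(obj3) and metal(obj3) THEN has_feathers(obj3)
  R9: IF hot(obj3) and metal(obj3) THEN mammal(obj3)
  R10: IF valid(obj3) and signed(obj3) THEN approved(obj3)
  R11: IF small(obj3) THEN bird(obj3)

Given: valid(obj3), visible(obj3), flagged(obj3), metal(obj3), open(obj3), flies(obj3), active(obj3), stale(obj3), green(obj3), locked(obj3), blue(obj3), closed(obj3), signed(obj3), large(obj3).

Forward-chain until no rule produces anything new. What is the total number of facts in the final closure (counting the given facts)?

[1] R1 [IF flies(obj3) and locked(obj3) THEN cold(obj3)]; R4 [IF signed(obj3) and blue(obj3) THEN red(obj3)]; R6 [IF visible(obj3) and active(obj3) and metal(obj3) THEN penguin(obj3)]; R10 [IF valid(obj3) and signed(obj3) THEN approved(obj3)]. ⇒ new: cold(obj3), red(obj3), penguin(obj3), approved(obj3).
[2] R2 [IF penguin(obj3) and large(obj3) THEN ready(obj3)]; R7 [IF approved(obj3) and red(obj3) and cold(obj3) THEN wooden(obj3)]; R8 [IF approved(obj3) and metal(obj3) THEN has_feathers(obj3)]. ⇒ new: ready(obj3), wooden(obj3), has_feathers(obj3).
[3] R5 [IF ready(obj3) and wooden(obj3) and green(obj3) THEN swims(obj3)]. ⇒ new: swims(obj3).
Closure: {active(obj3), approved(obj3), blue(obj3), closed(obj3), cold(obj3), flagged(obj3), flies(obj3), green(obj3), has_feathers(obj3), large(obj3), locked(obj3), metal(obj3), open(obj3), penguin(obj3), ready(obj3), red(obj3), signed(obj3), stale(obj3), swims(obj3), valid(obj3), visible(obj3), wooden(obj3)} — 22 facts.

22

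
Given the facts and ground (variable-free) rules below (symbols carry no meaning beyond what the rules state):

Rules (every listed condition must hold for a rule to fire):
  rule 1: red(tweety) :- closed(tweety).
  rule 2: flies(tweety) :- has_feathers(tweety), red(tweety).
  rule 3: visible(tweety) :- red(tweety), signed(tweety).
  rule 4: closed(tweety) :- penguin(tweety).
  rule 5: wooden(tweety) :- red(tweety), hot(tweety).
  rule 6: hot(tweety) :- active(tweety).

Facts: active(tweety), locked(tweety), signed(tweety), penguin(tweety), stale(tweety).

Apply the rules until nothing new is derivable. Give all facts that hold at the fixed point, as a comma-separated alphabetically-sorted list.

[1] rule 4 [closed(tweety) :- penguin(tweety).]; rule 6 [hot(tweety) :- active(tweety).]. ⇒ new: closed(tweety), hot(tweety).
[2] rule 1 [red(tweety) :- closed(tweety).]. ⇒ new: red(tweety).
[3] rule 3 [visible(tweety) :- red(tweety), signed(tweety).]; rule 5 [wooden(tweety) :- red(tweety), hot(tweety).]. ⇒ new: visible(tweety), wooden(tweety).

active(tweety), closed(tweety), hot(tweety), locked(tweety), penguin(tweety), red(tweety), signed(tweety), stale(tweety), visible(tweety), wooden(tweety)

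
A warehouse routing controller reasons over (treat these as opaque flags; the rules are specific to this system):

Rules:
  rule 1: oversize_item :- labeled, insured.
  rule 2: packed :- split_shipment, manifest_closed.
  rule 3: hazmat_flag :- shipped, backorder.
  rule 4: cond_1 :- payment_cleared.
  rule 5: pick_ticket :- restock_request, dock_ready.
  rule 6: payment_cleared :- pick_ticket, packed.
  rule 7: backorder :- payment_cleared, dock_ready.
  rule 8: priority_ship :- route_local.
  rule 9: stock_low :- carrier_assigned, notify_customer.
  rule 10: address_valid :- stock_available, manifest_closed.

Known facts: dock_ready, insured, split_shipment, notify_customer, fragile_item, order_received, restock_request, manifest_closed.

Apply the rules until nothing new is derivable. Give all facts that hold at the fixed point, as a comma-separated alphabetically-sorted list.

backorder, cond_1, dock_ready, fragile_item, insured, manifest_closed, notify_customer, order_received, packed, payment_cleared, pick_ticket, restock_request, split_shipment

Round 1 — rule 2, rule 5, derive packed, pick_ticket.
Round 2 — rule 6, derive payment_cleared.
Round 3 — rule 4, rule 7, derive cond_1, backorder.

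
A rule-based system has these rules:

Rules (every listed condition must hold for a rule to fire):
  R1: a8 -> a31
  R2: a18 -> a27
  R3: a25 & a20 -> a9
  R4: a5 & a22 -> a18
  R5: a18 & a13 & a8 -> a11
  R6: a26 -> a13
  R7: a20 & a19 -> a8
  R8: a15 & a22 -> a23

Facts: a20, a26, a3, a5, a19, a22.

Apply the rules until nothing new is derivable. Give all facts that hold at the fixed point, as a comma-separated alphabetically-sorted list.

a11, a13, a18, a19, a20, a22, a26, a27, a3, a31, a5, a8

Round 1 fires R4, R6, R7, giving a18, a13, a8.
Round 2 fires R1, R2, R5, giving a31, a27, a11.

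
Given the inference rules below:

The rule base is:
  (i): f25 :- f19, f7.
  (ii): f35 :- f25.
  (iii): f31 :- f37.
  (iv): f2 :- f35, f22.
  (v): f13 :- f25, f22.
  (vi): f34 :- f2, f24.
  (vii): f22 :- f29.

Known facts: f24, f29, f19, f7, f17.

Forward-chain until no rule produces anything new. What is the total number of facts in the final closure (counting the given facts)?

[1] (i) [f25 :- f19, f7.]; (vii) [f22 :- f29.]. ⇒ new: f25, f22.
[2] (ii) [f35 :- f25.]; (v) [f13 :- f25, f22.]. ⇒ new: f35, f13.
[3] (iv) [f2 :- f35, f22.]. ⇒ new: f2.
[4] (vi) [f34 :- f2, f24.]. ⇒ new: f34.
Closure: {f13, f17, f19, f2, f22, f24, f25, f29, f34, f35, f7} — 11 facts.

11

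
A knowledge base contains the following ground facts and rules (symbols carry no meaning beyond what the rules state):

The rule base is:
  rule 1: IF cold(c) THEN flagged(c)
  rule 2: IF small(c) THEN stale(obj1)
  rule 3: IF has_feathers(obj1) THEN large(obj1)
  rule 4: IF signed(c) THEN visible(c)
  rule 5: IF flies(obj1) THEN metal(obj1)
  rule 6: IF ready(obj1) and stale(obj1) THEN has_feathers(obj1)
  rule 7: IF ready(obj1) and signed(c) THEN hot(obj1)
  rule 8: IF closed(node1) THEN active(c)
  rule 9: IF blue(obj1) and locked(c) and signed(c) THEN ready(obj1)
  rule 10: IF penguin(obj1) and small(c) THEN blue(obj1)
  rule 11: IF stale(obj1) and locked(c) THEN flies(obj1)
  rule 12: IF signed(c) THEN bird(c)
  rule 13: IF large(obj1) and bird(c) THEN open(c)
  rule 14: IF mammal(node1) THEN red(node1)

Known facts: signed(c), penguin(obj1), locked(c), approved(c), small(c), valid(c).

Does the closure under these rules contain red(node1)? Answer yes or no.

Round 1 — rule 2, rule 4, rule 10, rule 12, derive stale(obj1), visible(c), blue(obj1), bird(c).
Round 2 — rule 9, rule 11, derive ready(obj1), flies(obj1).
Round 3 — rule 5, rule 6, rule 7, derive metal(obj1), has_feathers(obj1), hot(obj1).
Round 4 — rule 3, derive large(obj1).
Round 5 — rule 13, derive open(c).
Fixed point reached. red(node1) is concluded only by rule 14; rule 14 needs mammal(node1) (never derived).

no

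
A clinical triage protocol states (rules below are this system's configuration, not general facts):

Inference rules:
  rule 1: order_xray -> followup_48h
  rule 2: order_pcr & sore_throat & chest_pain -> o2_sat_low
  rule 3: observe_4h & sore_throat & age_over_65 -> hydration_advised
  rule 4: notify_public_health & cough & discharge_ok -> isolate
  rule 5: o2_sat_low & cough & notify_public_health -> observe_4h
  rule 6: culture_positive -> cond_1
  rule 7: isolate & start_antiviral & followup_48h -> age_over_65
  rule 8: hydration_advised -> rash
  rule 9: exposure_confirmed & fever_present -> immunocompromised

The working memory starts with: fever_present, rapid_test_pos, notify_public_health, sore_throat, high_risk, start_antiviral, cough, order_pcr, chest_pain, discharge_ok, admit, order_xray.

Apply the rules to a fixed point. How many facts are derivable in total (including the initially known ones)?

19

Round 1: rule 1 [order_xray -> followup_48h]; rule 2 [order_pcr & sore_throat & chest_pain -> o2_sat_low]; rule 4 [notify_public_health & cough & discharge_ok -> isolate]. New: followup_48h, o2_sat_low, isolate.
Round 2: rule 5 [o2_sat_low & cough & notify_public_health -> observe_4h]; rule 7 [isolate & start_antiviral & followup_48h -> age_over_65]. New: observe_4h, age_over_65.
Round 3: rule 3 [observe_4h & sore_throat & age_over_65 -> hydration_advised]. New: hydration_advised.
Round 4: rule 8 [hydration_advised -> rash]. New: rash.
Closure: {admit, age_over_65, chest_pain, cough, discharge_ok, fever_present, followup_48h, high_risk, hydration_advised, isolate, notify_public_health, o2_sat_low, observe_4h, order_pcr, order_xray, rapid_test_pos, rash, sore_throat, start_antiviral} — 19 facts.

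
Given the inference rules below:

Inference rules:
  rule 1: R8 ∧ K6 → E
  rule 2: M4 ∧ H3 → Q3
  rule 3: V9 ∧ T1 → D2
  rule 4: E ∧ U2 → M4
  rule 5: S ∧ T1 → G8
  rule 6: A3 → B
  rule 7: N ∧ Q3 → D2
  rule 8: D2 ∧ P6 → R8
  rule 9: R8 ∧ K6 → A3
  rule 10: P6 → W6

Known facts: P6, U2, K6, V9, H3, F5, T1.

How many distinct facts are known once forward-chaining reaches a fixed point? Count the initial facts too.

Round 1: rule 3 [V9 ∧ T1 → D2]; rule 10 [P6 → W6]. New: D2, W6.
Round 2: rule 8 [D2 ∧ P6 → R8]. New: R8.
Round 3: rule 1 [R8 ∧ K6 → E]; rule 9 [R8 ∧ K6 → A3]. New: E, A3.
Round 4: rule 4 [E ∧ U2 → M4]; rule 6 [A3 → B]. New: M4, B.
Round 5: rule 2 [M4 ∧ H3 → Q3]. New: Q3.
Closure: {A3, B, D2, E, F5, H3, K6, M4, P6, Q3, R8, T1, U2, V9, W6} — 15 facts.

15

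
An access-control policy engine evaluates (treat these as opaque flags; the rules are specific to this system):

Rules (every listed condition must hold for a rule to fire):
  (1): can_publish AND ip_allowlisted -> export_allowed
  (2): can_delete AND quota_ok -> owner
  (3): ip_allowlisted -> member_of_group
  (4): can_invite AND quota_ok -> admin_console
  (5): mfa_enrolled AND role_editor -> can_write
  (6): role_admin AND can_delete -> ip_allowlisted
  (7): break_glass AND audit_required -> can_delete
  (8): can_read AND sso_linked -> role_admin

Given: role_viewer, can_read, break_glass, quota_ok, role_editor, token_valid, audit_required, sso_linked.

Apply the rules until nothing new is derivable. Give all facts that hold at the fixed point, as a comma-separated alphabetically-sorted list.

Round 1: (7) [break_glass AND audit_required -> can_delete]; (8) [can_read AND sso_linked -> role_admin]. Adds can_delete, role_admin.
Round 2: (2) [can_delete AND quota_ok -> owner]; (6) [role_admin AND can_delete -> ip_allowlisted]. Adds owner, ip_allowlisted.
Round 3: (3) [ip_allowlisted -> member_of_group]. Adds member_of_group.

audit_required, break_glass, can_delete, can_read, ip_allowlisted, member_of_group, owner, quota_ok, role_admin, role_editor, role_viewer, sso_linked, token_valid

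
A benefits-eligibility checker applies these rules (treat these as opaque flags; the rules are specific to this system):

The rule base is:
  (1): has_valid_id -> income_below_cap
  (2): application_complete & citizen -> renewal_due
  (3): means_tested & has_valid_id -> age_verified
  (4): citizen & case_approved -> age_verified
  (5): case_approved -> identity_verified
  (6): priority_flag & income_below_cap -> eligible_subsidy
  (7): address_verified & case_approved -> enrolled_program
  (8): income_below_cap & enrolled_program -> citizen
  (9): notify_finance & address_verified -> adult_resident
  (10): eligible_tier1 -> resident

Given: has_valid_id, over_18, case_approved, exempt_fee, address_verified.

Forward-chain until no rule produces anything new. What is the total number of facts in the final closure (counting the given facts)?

Round 1 fires (1), (5), (7), giving income_below_cap, identity_verified, enrolled_program.
Round 2 fires (8), giving citizen.
Round 3 fires (4), giving age_verified.
Closure: {address_verified, age_verified, case_approved, citizen, enrolled_program, exempt_fee, has_valid_id, identity_verified, income_below_cap, over_18} — 10 facts.

10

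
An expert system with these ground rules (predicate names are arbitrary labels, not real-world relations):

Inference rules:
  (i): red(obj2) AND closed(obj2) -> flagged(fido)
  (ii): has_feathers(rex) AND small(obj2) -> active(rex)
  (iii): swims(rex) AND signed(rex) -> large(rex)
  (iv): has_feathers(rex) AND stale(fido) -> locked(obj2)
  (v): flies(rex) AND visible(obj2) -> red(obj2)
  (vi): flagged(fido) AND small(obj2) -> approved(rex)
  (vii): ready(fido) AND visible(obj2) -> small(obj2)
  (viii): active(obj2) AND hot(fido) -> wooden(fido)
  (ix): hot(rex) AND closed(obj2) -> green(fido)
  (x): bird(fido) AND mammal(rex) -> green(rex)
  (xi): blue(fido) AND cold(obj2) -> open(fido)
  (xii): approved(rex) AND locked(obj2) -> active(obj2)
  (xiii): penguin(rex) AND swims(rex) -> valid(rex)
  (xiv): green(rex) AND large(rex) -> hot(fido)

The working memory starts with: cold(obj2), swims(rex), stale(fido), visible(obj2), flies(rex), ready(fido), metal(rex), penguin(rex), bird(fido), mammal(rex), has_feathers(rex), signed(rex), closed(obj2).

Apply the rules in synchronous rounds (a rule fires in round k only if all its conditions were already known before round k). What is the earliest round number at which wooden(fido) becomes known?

Round 1: (iii) [swims(rex) AND signed(rex) -> large(rex)]; (iv) [has_feathers(rex) AND stale(fido) -> locked(obj2)]; (v) [flies(rex) AND visible(obj2) -> red(obj2)]; (vii) [ready(fido) AND visible(obj2) -> small(obj2)]; (x) [bird(fido) AND mammal(rex) -> green(rex)]; (xiii) [penguin(rex) AND swims(rex) -> valid(rex)]. Adds large(rex), locked(obj2), red(obj2), small(obj2), green(rex), valid(rex).
Round 2: (i) [red(obj2) AND closed(obj2) -> flagged(fido)]; (ii) [has_feathers(rex) AND small(obj2) -> active(rex)]; (xiv) [green(rex) AND large(rex) -> hot(fido)]. Adds flagged(fido), active(rex), hot(fido).
Round 3: (vi) [flagged(fido) AND small(obj2) -> approved(rex)]. Adds approved(rex).
Round 4: (xii) [approved(rex) AND locked(obj2) -> active(obj2)]. Adds active(obj2).
Round 5: (viii) [active(obj2) AND hot(fido) -> wooden(fido)]. Adds wooden(fido).
wooden(fido) first appears in round 5.

5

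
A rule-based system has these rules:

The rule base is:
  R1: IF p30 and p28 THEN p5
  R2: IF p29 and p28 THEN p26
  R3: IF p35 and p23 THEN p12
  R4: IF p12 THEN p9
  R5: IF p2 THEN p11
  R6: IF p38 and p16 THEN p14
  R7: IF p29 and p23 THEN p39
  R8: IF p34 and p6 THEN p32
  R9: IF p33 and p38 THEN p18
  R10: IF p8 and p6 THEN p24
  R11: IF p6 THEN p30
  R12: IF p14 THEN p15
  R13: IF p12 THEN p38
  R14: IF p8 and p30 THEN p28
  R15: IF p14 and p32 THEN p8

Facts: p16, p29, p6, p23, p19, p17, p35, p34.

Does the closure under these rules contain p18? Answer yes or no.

Round 1: R3 [IF p35 and p23 THEN p12]; R7 [IF p29 and p23 THEN p39]; R8 [IF p34 and p6 THEN p32]; R11 [IF p6 THEN p30]. New: p12, p39, p32, p30.
Round 2: R4 [IF p12 THEN p9]; R13 [IF p12 THEN p38]. New: p9, p38.
Round 3: R6 [IF p38 and p16 THEN p14]. New: p14.
Round 4: R12 [IF p14 THEN p15]; R15 [IF p14 and p32 THEN p8]. New: p15, p8.
Round 5: R10 [IF p8 and p6 THEN p24]; R14 [IF p8 and p30 THEN p28]. New: p24, p28.
Round 6: R1 [IF p30 and p28 THEN p5]; R2 [IF p29 and p28 THEN p26]. New: p5, p26.
Fixed point reached. p18 is concluded only by R9; R9 needs p33 (never derived).

no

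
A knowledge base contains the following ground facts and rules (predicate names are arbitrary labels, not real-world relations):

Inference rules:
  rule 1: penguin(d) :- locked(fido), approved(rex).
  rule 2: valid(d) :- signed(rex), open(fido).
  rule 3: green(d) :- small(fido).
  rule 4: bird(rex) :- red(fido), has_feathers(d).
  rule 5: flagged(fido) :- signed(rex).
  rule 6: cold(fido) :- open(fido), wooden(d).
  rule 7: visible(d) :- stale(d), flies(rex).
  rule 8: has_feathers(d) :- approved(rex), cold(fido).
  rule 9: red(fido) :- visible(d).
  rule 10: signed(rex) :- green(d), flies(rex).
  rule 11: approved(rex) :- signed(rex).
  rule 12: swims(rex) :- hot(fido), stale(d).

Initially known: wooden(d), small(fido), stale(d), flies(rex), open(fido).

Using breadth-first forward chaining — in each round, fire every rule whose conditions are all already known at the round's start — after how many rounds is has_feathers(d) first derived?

4

Round 1: rule 3 [green(d) :- small(fido).]; rule 6 [cold(fido) :- open(fido), wooden(d).]; rule 7 [visible(d) :- stale(d), flies(rex).]. Adds green(d), cold(fido), visible(d).
Round 2: rule 9 [red(fido) :- visible(d).]; rule 10 [signed(rex) :- green(d), flies(rex).]. Adds red(fido), signed(rex).
Round 3: rule 2 [valid(d) :- signed(rex), open(fido).]; rule 5 [flagged(fido) :- signed(rex).]; rule 11 [approved(rex) :- signed(rex).]. Adds valid(d), flagged(fido), approved(rex).
Round 4: rule 8 [has_feathers(d) :- approved(rex), cold(fido).]. Adds has_feathers(d).
has_feathers(d) first appears in round 4.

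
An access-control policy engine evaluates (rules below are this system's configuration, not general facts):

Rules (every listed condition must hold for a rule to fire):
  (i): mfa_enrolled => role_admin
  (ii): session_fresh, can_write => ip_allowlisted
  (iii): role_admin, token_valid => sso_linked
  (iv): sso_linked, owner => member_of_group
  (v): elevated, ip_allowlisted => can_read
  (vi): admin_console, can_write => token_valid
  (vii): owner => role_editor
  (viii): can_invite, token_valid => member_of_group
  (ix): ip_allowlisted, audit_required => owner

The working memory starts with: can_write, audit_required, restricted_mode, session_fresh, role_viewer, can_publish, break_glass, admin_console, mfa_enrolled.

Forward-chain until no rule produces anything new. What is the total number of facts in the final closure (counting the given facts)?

Round 1 — (i), (ii), (vi), derive role_admin, ip_allowlisted, token_valid.
Round 2 — (iii), (ix), derive sso_linked, owner.
Round 3 — (iv), (vii), derive member_of_group, role_editor.
Closure: {admin_console, audit_required, break_glass, can_publish, can_write, ip_allowlisted, member_of_group, mfa_enrolled, owner, restricted_mode, role_admin, role_editor, role_viewer, session_fresh, sso_linked, token_valid} — 16 facts.

16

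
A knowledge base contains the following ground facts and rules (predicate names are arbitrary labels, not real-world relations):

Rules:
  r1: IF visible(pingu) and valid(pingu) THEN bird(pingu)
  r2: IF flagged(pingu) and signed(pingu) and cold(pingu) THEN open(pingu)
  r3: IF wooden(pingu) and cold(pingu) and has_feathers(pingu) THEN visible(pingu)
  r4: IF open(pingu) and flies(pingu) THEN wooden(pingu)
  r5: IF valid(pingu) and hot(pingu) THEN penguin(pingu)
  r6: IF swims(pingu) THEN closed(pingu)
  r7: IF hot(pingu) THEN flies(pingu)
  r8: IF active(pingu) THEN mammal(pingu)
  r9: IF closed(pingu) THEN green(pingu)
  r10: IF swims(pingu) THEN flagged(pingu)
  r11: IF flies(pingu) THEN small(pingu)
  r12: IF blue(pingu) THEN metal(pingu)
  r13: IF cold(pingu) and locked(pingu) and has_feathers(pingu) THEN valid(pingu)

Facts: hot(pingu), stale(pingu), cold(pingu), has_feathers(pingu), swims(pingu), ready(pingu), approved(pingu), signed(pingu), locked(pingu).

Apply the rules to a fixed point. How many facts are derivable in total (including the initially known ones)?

20

Round 1: r6 [IF swims(pingu) THEN closed(pingu)]; r7 [IF hot(pingu) THEN flies(pingu)]; r10 [IF swims(pingu) THEN flagged(pingu)]; r13 [IF cold(pingu) and locked(pingu) and has_feathers(pingu) THEN valid(pingu)]. Adds closed(pingu), flies(pingu), flagged(pingu), valid(pingu).
Round 2: r2 [IF flagged(pingu) and signed(pingu) and cold(pingu) THEN open(pingu)]; r5 [IF valid(pingu) and hot(pingu) THEN penguin(pingu)]; r9 [IF closed(pingu) THEN green(pingu)]; r11 [IF flies(pingu) THEN small(pingu)]. Adds open(pingu), penguin(pingu), green(pingu), small(pingu).
Round 3: r4 [IF open(pingu) and flies(pingu) THEN wooden(pingu)]. Adds wooden(pingu).
Round 4: r3 [IF wooden(pingu) and cold(pingu) and has_feathers(pingu) THEN visible(pingu)]. Adds visible(pingu).
Round 5: r1 [IF visible(pingu) and valid(pingu) THEN bird(pingu)]. Adds bird(pingu).
Closure: {approved(pingu), bird(pingu), closed(pingu), cold(pingu), flagged(pingu), flies(pingu), green(pingu), has_feathers(pingu), hot(pingu), locked(pingu), open(pingu), penguin(pingu), ready(pingu), signed(pingu), small(pingu), stale(pingu), swims(pingu), valid(pingu), visible(pingu), wooden(pingu)} — 20 facts.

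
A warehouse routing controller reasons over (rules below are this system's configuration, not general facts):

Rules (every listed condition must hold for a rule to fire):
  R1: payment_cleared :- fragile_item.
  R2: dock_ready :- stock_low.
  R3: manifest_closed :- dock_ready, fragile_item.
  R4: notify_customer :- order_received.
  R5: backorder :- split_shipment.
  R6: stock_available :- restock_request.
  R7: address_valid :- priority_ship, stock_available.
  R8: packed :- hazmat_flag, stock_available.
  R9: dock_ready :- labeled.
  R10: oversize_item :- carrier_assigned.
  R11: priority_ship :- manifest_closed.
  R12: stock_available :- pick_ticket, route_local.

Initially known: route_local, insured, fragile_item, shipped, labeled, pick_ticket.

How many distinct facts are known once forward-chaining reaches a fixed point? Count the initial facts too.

12

Round 1 fires R1, R9, R12, giving payment_cleared, dock_ready, stock_available.
Round 2 fires R3, giving manifest_closed.
Round 3 fires R11, giving priority_ship.
Round 4 fires R7, giving address_valid.
Closure: {address_valid, dock_ready, fragile_item, insured, labeled, manifest_closed, payment_cleared, pick_ticket, priority_ship, route_local, shipped, stock_available} — 12 facts.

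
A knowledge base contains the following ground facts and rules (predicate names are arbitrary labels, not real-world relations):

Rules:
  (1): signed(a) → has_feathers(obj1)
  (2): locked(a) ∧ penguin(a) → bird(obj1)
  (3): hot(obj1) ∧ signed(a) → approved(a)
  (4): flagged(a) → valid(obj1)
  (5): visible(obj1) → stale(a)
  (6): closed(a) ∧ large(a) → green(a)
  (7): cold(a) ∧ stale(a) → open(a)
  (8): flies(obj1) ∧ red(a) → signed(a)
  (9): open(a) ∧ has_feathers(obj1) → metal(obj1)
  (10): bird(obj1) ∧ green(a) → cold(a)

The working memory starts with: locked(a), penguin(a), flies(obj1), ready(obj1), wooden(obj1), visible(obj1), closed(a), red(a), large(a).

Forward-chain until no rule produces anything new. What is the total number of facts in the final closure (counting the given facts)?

17

Round 1 fires (2), (5), (6), (8), giving bird(obj1), stale(a), green(a), signed(a).
Round 2 fires (1), (10), giving has_feathers(obj1), cold(a).
Round 3 fires (7), giving open(a).
Round 4 fires (9), giving metal(obj1).
Closure: {bird(obj1), closed(a), cold(a), flies(obj1), green(a), has_feathers(obj1), large(a), locked(a), metal(obj1), open(a), penguin(a), ready(obj1), red(a), signed(a), stale(a), visible(obj1), wooden(obj1)} — 17 facts.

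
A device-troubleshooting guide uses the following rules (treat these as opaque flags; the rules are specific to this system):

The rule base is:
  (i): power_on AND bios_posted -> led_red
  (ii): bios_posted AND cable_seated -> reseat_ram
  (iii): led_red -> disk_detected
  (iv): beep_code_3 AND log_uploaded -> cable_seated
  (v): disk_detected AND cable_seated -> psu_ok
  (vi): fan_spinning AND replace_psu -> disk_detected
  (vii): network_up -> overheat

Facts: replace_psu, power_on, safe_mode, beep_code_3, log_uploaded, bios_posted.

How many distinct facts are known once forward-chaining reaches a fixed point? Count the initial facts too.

Round 1: (i) [power_on AND bios_posted -> led_red]; (iv) [beep_code_3 AND log_uploaded -> cable_seated]. Adds led_red, cable_seated.
Round 2: (ii) [bios_posted AND cable_seated -> reseat_ram]; (iii) [led_red -> disk_detected]. Adds reseat_ram, disk_detected.
Round 3: (v) [disk_detected AND cable_seated -> psu_ok]. Adds psu_ok.
Closure: {beep_code_3, bios_posted, cable_seated, disk_detected, led_red, log_uploaded, power_on, psu_ok, replace_psu, reseat_ram, safe_mode} — 11 facts.

11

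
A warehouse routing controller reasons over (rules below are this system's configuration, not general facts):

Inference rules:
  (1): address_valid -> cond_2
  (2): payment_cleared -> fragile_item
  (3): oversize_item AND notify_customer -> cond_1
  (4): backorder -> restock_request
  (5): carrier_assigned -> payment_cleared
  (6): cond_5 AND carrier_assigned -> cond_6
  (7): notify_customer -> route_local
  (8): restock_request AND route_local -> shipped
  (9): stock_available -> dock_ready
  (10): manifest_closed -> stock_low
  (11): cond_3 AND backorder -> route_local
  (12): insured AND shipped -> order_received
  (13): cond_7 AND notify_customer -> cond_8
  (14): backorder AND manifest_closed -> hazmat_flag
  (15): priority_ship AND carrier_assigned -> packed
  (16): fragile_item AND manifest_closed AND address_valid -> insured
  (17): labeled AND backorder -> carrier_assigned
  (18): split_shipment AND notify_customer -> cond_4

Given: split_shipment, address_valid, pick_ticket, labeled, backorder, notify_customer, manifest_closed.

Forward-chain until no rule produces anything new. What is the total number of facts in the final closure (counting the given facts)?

19

Round 1: (1) [address_valid -> cond_2]; (4) [backorder -> restock_request]; (7) [notify_customer -> route_local]; (10) [manifest_closed -> stock_low]; (14) [backorder AND manifest_closed -> hazmat_flag]; (17) [labeled AND backorder -> carrier_assigned]; (18) [split_shipment AND notify_customer -> cond_4]. Adds cond_2, restock_request, route_local, stock_low, hazmat_flag, carrier_assigned, cond_4.
Round 2: (5) [carrier_assigned -> payment_cleared]; (8) [restock_request AND route_local -> shipped]. Adds payment_cleared, shipped.
Round 3: (2) [payment_cleared -> fragile_item]. Adds fragile_item.
Round 4: (16) [fragile_item AND manifest_closed AND address_valid -> insured]. Adds insured.
Round 5: (12) [insured AND shipped -> order_received]. Adds order_received.
Closure: {address_valid, backorder, carrier_assigned, cond_2, cond_4, fragile_item, hazmat_flag, insured, labeled, manifest_closed, notify_customer, order_received, payment_cleared, pick_ticket, restock_request, route_local, shipped, split_shipment, stock_low} — 19 facts.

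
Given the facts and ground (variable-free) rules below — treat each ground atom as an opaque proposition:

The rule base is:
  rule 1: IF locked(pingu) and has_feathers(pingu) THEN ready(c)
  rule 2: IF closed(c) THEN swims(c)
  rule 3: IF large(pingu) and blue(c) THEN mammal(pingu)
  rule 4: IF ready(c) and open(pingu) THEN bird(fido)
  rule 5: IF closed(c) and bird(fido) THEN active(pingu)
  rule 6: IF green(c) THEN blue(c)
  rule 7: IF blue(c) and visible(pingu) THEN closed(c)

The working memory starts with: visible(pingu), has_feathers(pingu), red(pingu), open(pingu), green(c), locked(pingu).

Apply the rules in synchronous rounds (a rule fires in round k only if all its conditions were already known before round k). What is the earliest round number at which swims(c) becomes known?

3

Round 1 — rule 1, rule 6, derive ready(c), blue(c).
Round 2 — rule 4, rule 7, derive bird(fido), closed(c).
Round 3 — rule 2, rule 5, derive swims(c), active(pingu).
swims(c) first appears in round 3.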